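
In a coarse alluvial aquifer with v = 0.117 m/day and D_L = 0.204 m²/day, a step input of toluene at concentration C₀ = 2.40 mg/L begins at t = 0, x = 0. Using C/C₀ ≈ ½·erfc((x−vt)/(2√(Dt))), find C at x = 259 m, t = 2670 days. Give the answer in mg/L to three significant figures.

2.27 mg/L

For a continuous step input, C/C₀ ≈ ½·erfc((x−vt)/(2√(Dt))).
vt = 0.117 × 2670 = 312.39 m and 2√(Dt) = 2√(0.204 × 2670) = 46.68 m.
Argument (x−vt)/(2√(Dt)) = (259 − 312.39)/46.68 = -1.144; ½·erfc(-1.144) = 0.9472.
C = 2.40 × 0.9472 = 2.27 mg/L.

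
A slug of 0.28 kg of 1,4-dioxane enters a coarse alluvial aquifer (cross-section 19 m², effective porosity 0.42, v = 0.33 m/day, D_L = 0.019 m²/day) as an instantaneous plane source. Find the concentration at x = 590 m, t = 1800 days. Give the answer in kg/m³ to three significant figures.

0.00151 kg/m³

For an instantaneous plane source, C(x,t) = M/(n_e·A·√(4πDt)) · exp(−(x−vt)²/(4Dt)), with n_e·A the pore (flow) area.
Plume center vt = 0.33 × 1800 = 594 m, so the well at 590 m is 4 m upgradient of the peak.
√(4πDt) = 20.73 m, giving peak height M/(n_e·A·√(4πDt)) = 0.28/(0.42 × 19 × 20.73) = 0.001693 kg/m³.
(x−vt)²/(4Dt) = (-4)²/(4 × 0.019 × 1800) = 0.1170; exp(−0.1170) = 0.8896.
C = 0.001693 × 0.8896 = 0.00151 kg/m³.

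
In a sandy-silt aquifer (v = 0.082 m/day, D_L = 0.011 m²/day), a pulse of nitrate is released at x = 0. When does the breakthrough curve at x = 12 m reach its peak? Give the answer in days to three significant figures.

For the 1D instantaneous-source solution, setting ∂C/∂t = 0 at fixed x gives v²t² + 2Dt − x² = 0, so t = (√(D² + v²x²) − D)/v².
√(D² + v²x²) = √(0.011² + 0.082² × 12²) = 0.9841; v² = 0.006724.
t = (0.9841 − 0.011)/0.006724 = 145 days (vs. the pure-advection estimate x/v = 146 d).

145 days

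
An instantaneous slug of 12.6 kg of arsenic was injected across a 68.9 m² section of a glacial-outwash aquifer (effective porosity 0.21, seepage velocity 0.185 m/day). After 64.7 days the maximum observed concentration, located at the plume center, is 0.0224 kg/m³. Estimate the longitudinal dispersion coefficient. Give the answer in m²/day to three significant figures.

1.86 m²/day

At the plume center C_max = M/(n_e·A·√(4πDt)), so D = M²/(4πt·(n_e·A·C_max)²).
n_e·A·C_max = 0.21 × 68.9 × 0.0224 = 0.3241 kg/m.
D = 12.6²/(4π × 64.7 × 0.3241²) = 1.86 m²/day.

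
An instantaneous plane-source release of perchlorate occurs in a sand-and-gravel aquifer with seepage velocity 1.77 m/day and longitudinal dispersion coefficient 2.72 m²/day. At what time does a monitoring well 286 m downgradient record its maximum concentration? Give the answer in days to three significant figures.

161 days

For the 1D instantaneous-source solution, setting ∂C/∂t = 0 at fixed x gives v²t² + 2Dt − x² = 0, so t = (√(D² + v²x²) − D)/v².
√(D² + v²x²) = √(2.72² + 1.77² × 286²) = 506.2; v² = 3.1329.
t = (506.2 − 2.72)/3.1329 = 161 days (vs. the pure-advection estimate x/v = 162 d).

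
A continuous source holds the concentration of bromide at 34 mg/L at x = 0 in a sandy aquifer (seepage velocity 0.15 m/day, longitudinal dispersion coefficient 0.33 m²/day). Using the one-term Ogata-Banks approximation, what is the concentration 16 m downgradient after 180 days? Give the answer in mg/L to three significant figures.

For a continuous step input, C/C₀ ≈ ½·erfc((x−vt)/(2√(Dt))).
vt = 0.15 × 180 = 27 m and 2√(Dt) = 2√(0.33 × 180) = 15.41 m.
Argument (x−vt)/(2√(Dt)) = (16 − 27)/15.41 = -0.7138; ½·erfc(-0.7138) = 0.8436.
C = 34 × 0.8436 = 28.7 mg/L.

28.7 mg/L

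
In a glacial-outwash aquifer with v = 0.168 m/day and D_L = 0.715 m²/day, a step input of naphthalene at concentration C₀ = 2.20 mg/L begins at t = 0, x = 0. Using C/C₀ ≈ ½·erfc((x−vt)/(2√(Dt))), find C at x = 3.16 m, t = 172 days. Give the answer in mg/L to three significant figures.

2.09 mg/L

For a continuous step input, C/C₀ ≈ ½·erfc((x−vt)/(2√(Dt))).
vt = 0.168 × 172 = 28.896 m and 2√(Dt) = 2√(0.715 × 172) = 22.18 m.
Argument (x−vt)/(2√(Dt)) = (3.16 − 28.896)/22.18 = -1.160; ½·erfc(-1.160) = 0.9495.
C = 2.20 × 0.9495 = 2.09 mg/L.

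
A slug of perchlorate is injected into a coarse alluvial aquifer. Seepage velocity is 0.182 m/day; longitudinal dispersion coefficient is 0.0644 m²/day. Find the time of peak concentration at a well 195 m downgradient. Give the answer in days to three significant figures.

1070 days

For the 1D instantaneous-source solution, setting ∂C/∂t = 0 at fixed x gives v²t² + 2Dt − x² = 0, so t = (√(D² + v²x²) − D)/v².
√(D² + v²x²) = √(0.0644² + 0.182² × 195²) = 35.49; v² = 0.033124.
t = (35.49 − 0.0644)/0.033124 = 1070 days (vs. the pure-advection estimate x/v = 1070 d).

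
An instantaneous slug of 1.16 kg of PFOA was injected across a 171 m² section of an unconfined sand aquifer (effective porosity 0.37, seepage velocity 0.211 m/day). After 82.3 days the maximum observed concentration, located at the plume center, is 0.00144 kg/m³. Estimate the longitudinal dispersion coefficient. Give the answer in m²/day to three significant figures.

0.157 m²/day

At the plume center C_max = M/(n_e·A·√(4πDt)), so D = M²/(4πt·(n_e·A·C_max)²).
n_e·A·C_max = 0.37 × 171 × 0.00144 = 0.09111 kg/m.
D = 1.16²/(4π × 82.3 × 0.09111²) = 0.157 m²/day.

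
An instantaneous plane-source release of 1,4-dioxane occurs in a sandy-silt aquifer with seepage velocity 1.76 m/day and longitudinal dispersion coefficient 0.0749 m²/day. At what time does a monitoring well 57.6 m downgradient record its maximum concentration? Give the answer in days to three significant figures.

For the 1D instantaneous-source solution, setting ∂C/∂t = 0 at fixed x gives v²t² + 2Dt − x² = 0, so t = (√(D² + v²x²) − D)/v².
√(D² + v²x²) = √(0.0749² + 1.76² × 57.6²) = 101.4; v² = 3.0976.
t = (101.4 − 0.0749)/3.0976 = 32.7 days (vs. the pure-advection estimate x/v = 32.7 d).

32.7 days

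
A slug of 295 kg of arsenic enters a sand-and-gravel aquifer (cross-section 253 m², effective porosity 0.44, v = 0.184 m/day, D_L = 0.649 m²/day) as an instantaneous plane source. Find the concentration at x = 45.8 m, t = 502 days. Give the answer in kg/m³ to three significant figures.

0.00784 kg/m³

For an instantaneous plane source, C(x,t) = M/(n_e·A·√(4πDt)) · exp(−(x−vt)²/(4Dt)), with n_e·A the pore (flow) area.
Plume center vt = 0.184 × 502 = 92.368 m, so the well at 45.8 m is 46.568 m upgradient of the peak.
√(4πDt) = 63.99 m, giving peak height M/(n_e·A·√(4πDt)) = 295/(0.44 × 253 × 63.99) = 0.04141 kg/m³.
(x−vt)²/(4Dt) = (-46.568)²/(4 × 0.649 × 502) = 1.664; exp(−1.664) = 0.1894.
C = 0.04141 × 0.1894 = 0.00784 kg/m³.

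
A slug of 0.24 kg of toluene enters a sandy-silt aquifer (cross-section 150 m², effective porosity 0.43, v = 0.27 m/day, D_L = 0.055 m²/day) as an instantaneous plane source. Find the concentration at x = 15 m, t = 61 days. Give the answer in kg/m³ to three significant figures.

0.000488 kg/m³

For an instantaneous plane source, C(x,t) = M/(n_e·A·√(4πDt)) · exp(−(x−vt)²/(4Dt)), with n_e·A the pore (flow) area.
Plume center vt = 0.27 × 61 = 16.47 m, so the well at 15 m is 1.47 m upgradient of the peak.
√(4πDt) = 6.493 m, giving peak height M/(n_e·A·√(4πDt)) = 0.24/(0.43 × 150 × 6.493) = 0.0005731 kg/m³.
(x−vt)²/(4Dt) = (-1.47)²/(4 × 0.055 × 61) = 0.1610; exp(−0.1610) = 0.8513.
C = 0.0005731 × 0.8513 = 0.000488 kg/m³.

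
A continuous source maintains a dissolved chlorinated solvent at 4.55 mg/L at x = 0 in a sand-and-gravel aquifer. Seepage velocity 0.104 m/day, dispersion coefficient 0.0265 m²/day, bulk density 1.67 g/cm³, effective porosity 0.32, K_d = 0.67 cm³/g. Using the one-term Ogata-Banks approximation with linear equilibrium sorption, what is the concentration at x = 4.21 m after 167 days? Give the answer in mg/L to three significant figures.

1.83 mg/L

Retardation factor R = 1 + ρ_b·K_d/n = 1 + 1.67 × 0.67/0.32 = 4.497.
Sorption retards both mechanisms: v_R = v/R = 0.02313 m/day, D_R = D/R = 0.005893 m²/day.
v_R·t = 0.02313 × 167 = 3.86271 m; 2√(D_R t) = 1.984 m; argument = (4.21 − 3.86271)/1.984 = 0.1750.
C = C₀ × ½·erfc(0.1750) = 4.55 × 0.4023 = 1.83 mg/L.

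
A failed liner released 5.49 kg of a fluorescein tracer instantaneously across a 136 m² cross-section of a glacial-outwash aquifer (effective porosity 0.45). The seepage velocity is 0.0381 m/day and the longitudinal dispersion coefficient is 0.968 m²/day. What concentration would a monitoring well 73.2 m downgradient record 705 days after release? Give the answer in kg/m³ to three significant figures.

For an instantaneous plane source, C(x,t) = M/(n_e·A·√(4πDt)) · exp(−(x−vt)²/(4Dt)), with n_e·A the pore (flow) area.
Plume center vt = 0.0381 × 705 = 26.8605 m, so the well at 73.2 m is 46.3395 m downgradient of the peak.
√(4πDt) = 92.61 m, giving peak height M/(n_e·A·√(4πDt)) = 5.49/(0.45 × 136 × 92.61) = 0.0009686 kg/m³.
(x−vt)²/(4Dt) = (46.3395)²/(4 × 0.968 × 705) = 0.7866; exp(−0.7866) = 0.4554.
C = 0.0009686 × 0.4554 = 0.000441 kg/m³.

0.000441 kg/m³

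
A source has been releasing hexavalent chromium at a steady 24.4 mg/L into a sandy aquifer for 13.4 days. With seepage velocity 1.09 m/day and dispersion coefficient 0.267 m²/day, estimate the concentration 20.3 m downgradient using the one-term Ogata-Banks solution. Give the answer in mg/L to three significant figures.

For a continuous step input, C/C₀ ≈ ½·erfc((x−vt)/(2√(Dt))).
vt = 1.09 × 13.4 = 14.606 m and 2√(Dt) = 2√(0.267 × 13.4) = 3.783 m.
Argument (x−vt)/(2√(Dt)) = (20.3 − 14.606)/3.783 = 1.505; ½·erfc(1.505) = 0.01665.
C = 24.4 × 0.01665 = 0.406 mg/L.

0.406 mg/L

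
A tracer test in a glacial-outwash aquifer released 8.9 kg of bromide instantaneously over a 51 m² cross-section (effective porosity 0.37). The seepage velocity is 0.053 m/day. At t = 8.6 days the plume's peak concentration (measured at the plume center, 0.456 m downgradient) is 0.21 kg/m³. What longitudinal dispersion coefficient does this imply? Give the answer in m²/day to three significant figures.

At the plume center C_max = M/(n_e·A·√(4πDt)), so D = M²/(4πt·(n_e·A·C_max)²).
n_e·A·C_max = 0.37 × 51 × 0.21 = 3.963 kg/m.
D = 8.9²/(4π × 8.6 × 3.963²) = 0.0467 m²/day.

0.0467 m²/day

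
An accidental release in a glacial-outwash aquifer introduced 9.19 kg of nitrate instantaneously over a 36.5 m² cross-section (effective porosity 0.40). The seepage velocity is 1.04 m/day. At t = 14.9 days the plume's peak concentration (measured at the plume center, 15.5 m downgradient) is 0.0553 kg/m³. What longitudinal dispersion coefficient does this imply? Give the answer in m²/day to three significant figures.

At the plume center C_max = M/(n_e·A·√(4πDt)), so D = M²/(4πt·(n_e·A·C_max)²).
n_e·A·C_max = 0.40 × 36.5 × 0.0553 = 0.8074 kg/m.
D = 9.19²/(4π × 14.9 × 0.8074²) = 0.692 m²/day.

0.692 m²/day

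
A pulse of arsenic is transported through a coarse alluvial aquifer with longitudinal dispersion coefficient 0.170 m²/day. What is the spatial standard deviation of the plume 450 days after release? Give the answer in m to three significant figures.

12.4 m

Dispersive spreading gives a Gaussian with σ² = 2Dt; advection only shifts the center.
σ = √(2 × 0.170 × 450) = 12.4 m.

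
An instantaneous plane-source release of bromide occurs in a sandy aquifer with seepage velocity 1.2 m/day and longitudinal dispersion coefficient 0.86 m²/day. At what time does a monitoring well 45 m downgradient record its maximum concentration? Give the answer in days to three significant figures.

For the 1D instantaneous-source solution, setting ∂C/∂t = 0 at fixed x gives v²t² + 2Dt − x² = 0, so t = (√(D² + v²x²) − D)/v².
√(D² + v²x²) = √(0.86² + 1.2² × 45²) = 54.01; v² = 1.44.
t = (54.01 − 0.86)/1.44 = 36.9 days (vs. the pure-advection estimate x/v = 37.5 d).

36.9 days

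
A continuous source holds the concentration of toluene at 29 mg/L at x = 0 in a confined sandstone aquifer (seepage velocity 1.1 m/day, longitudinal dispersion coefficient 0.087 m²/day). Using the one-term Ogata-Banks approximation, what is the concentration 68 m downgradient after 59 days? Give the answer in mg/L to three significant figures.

For a continuous step input, C/C₀ ≈ ½·erfc((x−vt)/(2√(Dt))).
vt = 1.1 × 59 = 64.9 m and 2√(Dt) = 2√(0.087 × 59) = 4.531 m.
Argument (x−vt)/(2√(Dt)) = (68 − 64.9)/4.531 = 0.6842; ½·erfc(0.6842) = 0.1666.
C = 29 × 0.1666 = 4.83 mg/L.

4.83 mg/L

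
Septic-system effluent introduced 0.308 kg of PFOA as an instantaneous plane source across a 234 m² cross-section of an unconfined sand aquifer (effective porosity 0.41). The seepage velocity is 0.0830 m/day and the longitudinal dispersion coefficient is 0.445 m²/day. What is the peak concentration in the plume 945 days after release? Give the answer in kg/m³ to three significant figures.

4.42e-05 kg/m³

The peak of an instantaneous 1D plume sits at x = vt; there the Gaussian factor is 1 and C_max = M/(n_e·A·√(4πDt)), where n_e·A is the pore area the mass is dissolved in.
√(4πDt) = √(4π × 0.445 × 945) = 72.69 m, so C_max = 0.308/(0.41 × 234 × 72.69) = 4.42e-05 kg/m³.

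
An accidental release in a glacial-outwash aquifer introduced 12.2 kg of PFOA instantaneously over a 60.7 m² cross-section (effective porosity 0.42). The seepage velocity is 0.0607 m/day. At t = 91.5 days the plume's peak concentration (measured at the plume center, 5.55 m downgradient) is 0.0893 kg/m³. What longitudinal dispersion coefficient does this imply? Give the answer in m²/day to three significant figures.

At the plume center C_max = M/(n_e·A·√(4πDt)), so D = M²/(4πt·(n_e·A·C_max)²).
n_e·A·C_max = 0.42 × 60.7 × 0.0893 = 2.277 kg/m.
D = 12.2²/(4π × 91.5 × 2.277²) = 0.0250 m²/day.

0.0250 m²/day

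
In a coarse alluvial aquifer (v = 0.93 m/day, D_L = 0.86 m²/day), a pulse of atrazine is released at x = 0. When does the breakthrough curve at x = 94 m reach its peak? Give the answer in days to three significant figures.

For the 1D instantaneous-source solution, setting ∂C/∂t = 0 at fixed x gives v²t² + 2Dt − x² = 0, so t = (√(D² + v²x²) − D)/v².
√(D² + v²x²) = √(0.86² + 0.93² × 94²) = 87.42; v² = 0.8649.
t = (87.42 − 0.86)/0.8649 = 100 days (vs. the pure-advection estimate x/v = 101 d).

100 days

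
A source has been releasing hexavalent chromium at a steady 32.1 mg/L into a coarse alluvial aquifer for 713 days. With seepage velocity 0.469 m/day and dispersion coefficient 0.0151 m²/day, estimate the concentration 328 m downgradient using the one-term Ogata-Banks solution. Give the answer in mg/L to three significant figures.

For a continuous step input, C/C₀ ≈ ½·erfc((x−vt)/(2√(Dt))).
vt = 0.469 × 713 = 334.397 m and 2√(Dt) = 2√(0.0151 × 713) = 6.562 m.
Argument (x−vt)/(2√(Dt)) = (328 − 334.397)/6.562 = -0.9749; ½·erfc(-0.9749) = 0.9160.
C = 32.1 × 0.9160 = 29.4 mg/L.

29.4 mg/L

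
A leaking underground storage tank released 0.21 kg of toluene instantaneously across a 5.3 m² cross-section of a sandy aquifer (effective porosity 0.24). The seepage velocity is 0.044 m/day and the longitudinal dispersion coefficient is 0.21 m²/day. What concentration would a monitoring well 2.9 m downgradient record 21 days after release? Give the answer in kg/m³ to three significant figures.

0.0178 kg/m³

For an instantaneous plane source, C(x,t) = M/(n_e·A·√(4πDt)) · exp(−(x−vt)²/(4Dt)), with n_e·A the pore (flow) area.
Plume center vt = 0.044 × 21 = 0.924 m, so the well at 2.9 m is 1.976 m downgradient of the peak.
√(4πDt) = 7.444 m, giving peak height M/(n_e·A·√(4πDt)) = 0.21/(0.24 × 5.3 × 7.444) = 0.02218 kg/m³.
(x−vt)²/(4Dt) = (1.976)²/(4 × 0.21 × 21) = 0.2213; exp(−0.2213) = 0.8015.
C = 0.02218 × 0.8015 = 0.0178 kg/m³.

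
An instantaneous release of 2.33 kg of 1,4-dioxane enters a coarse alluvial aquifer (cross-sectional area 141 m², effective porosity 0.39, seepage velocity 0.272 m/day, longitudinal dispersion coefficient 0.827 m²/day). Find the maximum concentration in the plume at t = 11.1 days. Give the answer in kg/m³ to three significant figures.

0.00395 kg/m³

The peak of an instantaneous 1D plume sits at x = vt; there the Gaussian factor is 1 and C_max = M/(n_e·A·√(4πDt)), where n_e·A is the pore area the mass is dissolved in.
√(4πDt) = √(4π × 0.827 × 11.1) = 10.74 m, so C_max = 2.33/(0.39 × 141 × 10.74) = 0.00395 kg/m³.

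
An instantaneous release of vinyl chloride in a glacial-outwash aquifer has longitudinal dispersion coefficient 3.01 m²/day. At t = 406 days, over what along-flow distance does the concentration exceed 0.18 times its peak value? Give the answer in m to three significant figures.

The plume is Gaussian with σ = √(2Dt) = √(2 × 3.01 × 406) = 49.44 m.
C/C_peak = exp(−Δx²/(2σ²)) = 0.18 ⇒ Δx = σ·√(−2 ln 0.18) = 49.44 × 1.852 = 91.56 m.
Width = 2Δx = 183 m.

183 m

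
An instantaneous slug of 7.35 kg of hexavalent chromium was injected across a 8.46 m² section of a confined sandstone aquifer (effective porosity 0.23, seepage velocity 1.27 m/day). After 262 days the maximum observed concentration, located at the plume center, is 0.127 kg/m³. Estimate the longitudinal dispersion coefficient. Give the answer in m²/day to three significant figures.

At the plume center C_max = M/(n_e·A·√(4πDt)), so D = M²/(4πt·(n_e·A·C_max)²).
n_e·A·C_max = 0.23 × 8.46 × 0.127 = 0.2471 kg/m.
D = 7.35²/(4π × 262 × 0.2471²) = 0.269 m²/day.

0.269 m²/day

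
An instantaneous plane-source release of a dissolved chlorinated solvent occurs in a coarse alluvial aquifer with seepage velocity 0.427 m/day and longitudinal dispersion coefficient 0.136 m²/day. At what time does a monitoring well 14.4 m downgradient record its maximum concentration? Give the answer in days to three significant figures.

For the 1D instantaneous-source solution, setting ∂C/∂t = 0 at fixed x gives v²t² + 2Dt − x² = 0, so t = (√(D² + v²x²) − D)/v².
√(D² + v²x²) = √(0.136² + 0.427² × 14.4²) = 6.150; v² = 0.182329.
t = (6.150 − 0.136)/0.182329 = 33.0 days (vs. the pure-advection estimate x/v = 33.7 d).

33.0 days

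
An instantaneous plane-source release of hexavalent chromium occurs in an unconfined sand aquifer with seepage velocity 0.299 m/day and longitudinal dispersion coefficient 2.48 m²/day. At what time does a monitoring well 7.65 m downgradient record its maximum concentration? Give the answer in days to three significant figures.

For the 1D instantaneous-source solution, setting ∂C/∂t = 0 at fixed x gives v²t² + 2Dt − x² = 0, so t = (√(D² + v²x²) − D)/v².
√(D² + v²x²) = √(2.48² + 0.299² × 7.65²) = 3.374; v² = 0.089401.
t = (3.374 − 2.48)/0.089401 = 10.0 days (vs. the pure-advection estimate x/v = 25.6 d).

10.0 days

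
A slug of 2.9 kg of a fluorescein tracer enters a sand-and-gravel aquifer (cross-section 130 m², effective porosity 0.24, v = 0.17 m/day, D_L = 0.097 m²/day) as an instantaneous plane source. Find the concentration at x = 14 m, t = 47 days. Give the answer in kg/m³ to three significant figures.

0.00169 kg/m³

For an instantaneous plane source, C(x,t) = M/(n_e·A·√(4πDt)) · exp(−(x−vt)²/(4Dt)), with n_e·A the pore (flow) area.
Plume center vt = 0.17 × 47 = 7.99 m, so the well at 14 m is 6.01 m downgradient of the peak.
√(4πDt) = 7.569 m, giving peak height M/(n_e·A·√(4πDt)) = 2.9/(0.24 × 130 × 7.569) = 0.01228 kg/m³.
(x−vt)²/(4Dt) = (6.01)²/(4 × 0.097 × 47) = 1.981; exp(−1.981) = 0.1379.
C = 0.01228 × 0.1379 = 0.00169 kg/m³.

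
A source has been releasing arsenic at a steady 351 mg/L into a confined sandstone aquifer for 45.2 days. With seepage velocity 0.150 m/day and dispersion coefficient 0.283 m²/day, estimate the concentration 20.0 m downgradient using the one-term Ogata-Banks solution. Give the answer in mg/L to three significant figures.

For a continuous step input, C/C₀ ≈ ½·erfc((x−vt)/(2√(Dt))).
vt = 0.150 × 45.2 = 6.78 m and 2√(Dt) = 2√(0.283 × 45.2) = 7.153 m.
Argument (x−vt)/(2√(Dt)) = (20.0 − 6.78)/7.153 = 1.848; ½·erfc(1.848) = 0.004481.
C = 351 × 0.004481 = 1.57 mg/L.

1.57 mg/L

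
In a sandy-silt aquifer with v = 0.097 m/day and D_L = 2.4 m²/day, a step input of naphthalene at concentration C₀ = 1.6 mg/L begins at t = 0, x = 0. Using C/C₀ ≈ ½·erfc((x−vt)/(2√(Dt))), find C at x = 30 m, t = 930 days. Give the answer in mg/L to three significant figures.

For a continuous step input, C/C₀ ≈ ½·erfc((x−vt)/(2√(Dt))).
vt = 0.097 × 930 = 90.21 m and 2√(Dt) = 2√(2.4 × 930) = 94.49 m.
Argument (x−vt)/(2√(Dt)) = (30 − 90.21)/94.49 = -0.6372; ½·erfc(-0.6372) = 0.8162.
C = 1.6 × 0.8162 = 1.31 mg/L.

1.31 mg/L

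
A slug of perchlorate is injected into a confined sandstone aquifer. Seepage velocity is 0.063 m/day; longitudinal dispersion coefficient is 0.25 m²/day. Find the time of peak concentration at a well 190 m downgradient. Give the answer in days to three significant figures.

For the 1D instantaneous-source solution, setting ∂C/∂t = 0 at fixed x gives v²t² + 2Dt − x² = 0, so t = (√(D² + v²x²) − D)/v².
√(D² + v²x²) = √(0.25² + 0.063² × 190²) = 11.97; v² = 0.003969.
t = (11.97 − 0.25)/0.003969 = 2950 days (vs. the pure-advection estimate x/v = 3020 d).

2950 days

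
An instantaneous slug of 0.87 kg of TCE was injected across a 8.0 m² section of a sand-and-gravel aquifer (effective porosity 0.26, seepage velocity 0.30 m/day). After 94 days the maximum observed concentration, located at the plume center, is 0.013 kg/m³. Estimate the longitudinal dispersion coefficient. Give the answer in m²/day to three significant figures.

At the plume center C_max = M/(n_e·A·√(4πDt)), so D = M²/(4πt·(n_e·A·C_max)²).
n_e·A·C_max = 0.26 × 8.0 × 0.013 = 0.02704 kg/m.
D = 0.87²/(4π × 94 × 0.02704²) = 0.876 m²/day.

0.876 m²/day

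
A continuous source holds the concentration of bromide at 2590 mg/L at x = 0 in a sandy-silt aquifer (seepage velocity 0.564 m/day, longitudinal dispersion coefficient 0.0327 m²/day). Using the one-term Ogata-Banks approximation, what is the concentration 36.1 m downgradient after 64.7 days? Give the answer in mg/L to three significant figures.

For a continuous step input, C/C₀ ≈ ½·erfc((x−vt)/(2√(Dt))).
vt = 0.564 × 64.7 = 36.4908 m and 2√(Dt) = 2√(0.0327 × 64.7) = 2.909 m.
Argument (x−vt)/(2√(Dt)) = (36.1 − 36.4908)/2.909 = -0.1343; ½·erfc(-0.1343) = 0.5753.
C = 2590 × 0.5753 = 1490 mg/L.

1490 mg/L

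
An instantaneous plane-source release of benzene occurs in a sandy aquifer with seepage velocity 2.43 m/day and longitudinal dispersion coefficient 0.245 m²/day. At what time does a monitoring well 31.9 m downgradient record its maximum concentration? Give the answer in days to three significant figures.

13.1 days

For the 1D instantaneous-source solution, setting ∂C/∂t = 0 at fixed x gives v²t² + 2Dt − x² = 0, so t = (√(D² + v²x²) − D)/v².
√(D² + v²x²) = √(0.245² + 2.43² × 31.9²) = 77.52; v² = 5.9049.
t = (77.52 − 0.245)/5.9049 = 13.1 days (vs. the pure-advection estimate x/v = 13.1 d).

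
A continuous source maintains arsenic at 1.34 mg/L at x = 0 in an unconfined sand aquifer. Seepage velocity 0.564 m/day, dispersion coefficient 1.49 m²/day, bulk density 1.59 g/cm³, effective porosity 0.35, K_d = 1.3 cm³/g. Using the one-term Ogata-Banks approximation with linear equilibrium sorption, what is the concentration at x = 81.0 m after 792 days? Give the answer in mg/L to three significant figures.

Retardation factor R = 1 + ρ_b·K_d/n = 1 + 1.59 × 1.3/0.35 = 6.906.
Sorption retards both mechanisms: v_R = v/R = 0.08167 m/day, D_R = D/R = 0.2158 m²/day.
v_R·t = 0.08167 × 792 = 64.68264 m; 2√(D_R t) = 26.15 m; argument = (81.0 − 64.68264)/26.15 = 0.6240.
C = C₀ × ½·erfc(0.6240) = 1.34 × 0.1888 = 0.253 mg/L.

0.253 mg/L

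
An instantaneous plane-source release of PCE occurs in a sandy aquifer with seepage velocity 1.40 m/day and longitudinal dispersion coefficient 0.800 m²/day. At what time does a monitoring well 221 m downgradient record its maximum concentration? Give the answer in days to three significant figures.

157 days

For the 1D instantaneous-source solution, setting ∂C/∂t = 0 at fixed x gives v²t² + 2Dt − x² = 0, so t = (√(D² + v²x²) − D)/v².
√(D² + v²x²) = √(0.800² + 1.40² × 221²) = 309.4; v² = 1.96.
t = (309.4 − 0.800)/1.96 = 157 days (vs. the pure-advection estimate x/v = 158 d).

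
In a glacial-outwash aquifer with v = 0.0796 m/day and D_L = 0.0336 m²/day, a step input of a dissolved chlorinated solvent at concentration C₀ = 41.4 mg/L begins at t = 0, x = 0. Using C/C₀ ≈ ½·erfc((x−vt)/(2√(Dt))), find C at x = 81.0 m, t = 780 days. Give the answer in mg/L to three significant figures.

For a continuous step input, C/C₀ ≈ ½·erfc((x−vt)/(2√(Dt))).
vt = 0.0796 × 780 = 62.088 m and 2√(Dt) = 2√(0.0336 × 780) = 10.24 m.
Argument (x−vt)/(2√(Dt)) = (81.0 − 62.088)/10.24 = 1.847; ½·erfc(1.847) = 0.004500.
C = 41.4 × 0.004500 = 0.186 mg/L.

0.186 mg/L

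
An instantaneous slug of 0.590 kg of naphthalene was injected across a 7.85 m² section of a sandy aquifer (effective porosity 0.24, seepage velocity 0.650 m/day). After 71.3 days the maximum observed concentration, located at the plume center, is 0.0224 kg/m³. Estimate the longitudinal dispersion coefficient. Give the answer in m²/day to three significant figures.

0.218 m²/day

At the plume center C_max = M/(n_e·A·√(4πDt)), so D = M²/(4πt·(n_e·A·C_max)²).
n_e·A·C_max = 0.24 × 7.85 × 0.0224 = 0.04220 kg/m.
D = 0.590²/(4π × 71.3 × 0.04220²) = 0.218 m²/day.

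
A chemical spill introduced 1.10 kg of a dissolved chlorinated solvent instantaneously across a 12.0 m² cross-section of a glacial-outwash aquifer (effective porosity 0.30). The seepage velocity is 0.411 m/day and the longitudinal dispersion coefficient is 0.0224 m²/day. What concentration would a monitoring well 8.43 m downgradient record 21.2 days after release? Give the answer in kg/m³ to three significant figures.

0.120 kg/m³

For an instantaneous plane source, C(x,t) = M/(n_e·A·√(4πDt)) · exp(−(x−vt)²/(4Dt)), with n_e·A the pore (flow) area.
Plume center vt = 0.411 × 21.2 = 8.7132 m, so the well at 8.43 m is 0.2832 m upgradient of the peak.
√(4πDt) = 2.443 m, giving peak height M/(n_e·A·√(4πDt)) = 1.10/(0.30 × 12.0 × 2.443) = 0.1251 kg/m³.
(x−vt)²/(4Dt) = (-0.2832)²/(4 × 0.0224 × 21.2) = 0.04222; exp(−0.04222) = 0.9587.
C = 0.1251 × 0.9587 = 0.120 kg/m³.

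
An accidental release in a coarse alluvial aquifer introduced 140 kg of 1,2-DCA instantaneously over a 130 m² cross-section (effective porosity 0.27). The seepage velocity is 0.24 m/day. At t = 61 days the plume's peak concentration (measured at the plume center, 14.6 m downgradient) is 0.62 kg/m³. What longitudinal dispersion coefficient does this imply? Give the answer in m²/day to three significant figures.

At the plume center C_max = M/(n_e·A·√(4πDt)), so D = M²/(4πt·(n_e·A·C_max)²).
n_e·A·C_max = 0.27 × 130 × 0.62 = 21.76 kg/m.
D = 140²/(4π × 61 × 21.76²) = 0.0540 m²/day.

0.0540 m²/day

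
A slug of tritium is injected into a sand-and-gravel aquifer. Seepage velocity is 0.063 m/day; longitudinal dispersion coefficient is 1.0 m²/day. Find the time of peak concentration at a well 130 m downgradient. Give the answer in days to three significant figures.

1830 days

For the 1D instantaneous-source solution, setting ∂C/∂t = 0 at fixed x gives v²t² + 2Dt − x² = 0, so t = (√(D² + v²x²) − D)/v².
√(D² + v²x²) = √(1.0² + 0.063² × 130²) = 8.251; v² = 0.003969.
t = (8.251 − 1.0)/0.003969 = 1830 days (vs. the pure-advection estimate x/v = 2060 d).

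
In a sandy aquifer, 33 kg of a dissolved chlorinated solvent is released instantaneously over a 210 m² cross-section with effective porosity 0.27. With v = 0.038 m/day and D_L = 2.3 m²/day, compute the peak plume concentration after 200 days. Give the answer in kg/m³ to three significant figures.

The peak of an instantaneous 1D plume sits at x = vt; there the Gaussian factor is 1 and C_max = M/(n_e·A·√(4πDt)), where n_e·A is the pore area the mass is dissolved in.
√(4πDt) = √(4π × 2.3 × 200) = 76.03 m, so C_max = 33/(0.27 × 210 × 76.03) = 0.00766 kg/m³.

0.00766 kg/m³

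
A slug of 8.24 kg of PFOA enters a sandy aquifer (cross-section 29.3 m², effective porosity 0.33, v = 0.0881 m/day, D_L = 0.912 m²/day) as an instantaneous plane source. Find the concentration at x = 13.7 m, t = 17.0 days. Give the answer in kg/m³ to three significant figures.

0.00553 kg/m³

For an instantaneous plane source, C(x,t) = M/(n_e·A·√(4πDt)) · exp(−(x−vt)²/(4Dt)), with n_e·A the pore (flow) area.
Plume center vt = 0.0881 × 17.0 = 1.4977 m, so the well at 13.7 m is 12.2023 m downgradient of the peak.
√(4πDt) = 13.96 m, giving peak height M/(n_e·A·√(4πDt)) = 8.24/(0.33 × 29.3 × 13.96) = 0.06105 kg/m³.
(x−vt)²/(4Dt) = (12.2023)²/(4 × 0.912 × 17.0) = 2.401; exp(−2.401) = 0.09063.
C = 0.06105 × 0.09063 = 0.00553 kg/m³.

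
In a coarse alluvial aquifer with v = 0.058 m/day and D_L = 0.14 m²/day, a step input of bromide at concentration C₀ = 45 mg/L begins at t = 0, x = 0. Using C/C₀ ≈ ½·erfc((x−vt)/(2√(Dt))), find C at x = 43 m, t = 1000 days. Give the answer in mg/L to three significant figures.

36.7 mg/L

For a continuous step input, C/C₀ ≈ ½·erfc((x−vt)/(2√(Dt))).
vt = 0.058 × 1000 = 58 m and 2√(Dt) = 2√(0.14 × 1000) = 23.66 m.
Argument (x−vt)/(2√(Dt)) = (43 − 58)/23.66 = -0.6340; ½·erfc(-0.6340) = 0.8150.
C = 45 × 0.8150 = 36.7 mg/L.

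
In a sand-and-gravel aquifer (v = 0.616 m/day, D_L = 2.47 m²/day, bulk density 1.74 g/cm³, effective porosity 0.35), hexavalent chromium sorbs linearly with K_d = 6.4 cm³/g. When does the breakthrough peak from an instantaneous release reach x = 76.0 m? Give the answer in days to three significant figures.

Retardation factor R = 1 + ρ_b·K_d/n = 1 + 1.74 × 6.4/0.35 = 32.82.
Sorption retards both mechanisms: v_R = v/R = 0.01877 m/day, D_R = D/R = 0.07526 m²/day.
Peak time from v_R²t² + 2D_R t − x² = 0: t = (√(D_R² + v_R²x²) − D_R)/v_R².
√(D_R² + v_R²x²) = √(0.07526² + 0.01877² × 76.0²) = 1.429; v_R² = 0.0003523.
t = (1.429 − 0.07526)/0.0003523 = 3840 days.

3840 days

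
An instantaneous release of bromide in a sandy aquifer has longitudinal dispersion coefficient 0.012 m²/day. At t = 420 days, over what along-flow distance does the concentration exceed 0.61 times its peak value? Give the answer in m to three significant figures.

6.31 m

The plume is Gaussian with σ = √(2Dt) = √(2 × 0.012 × 420) = 3.175 m.
C/C_peak = exp(−Δx²/(2σ²)) = 0.61 ⇒ Δx = σ·√(−2 ln 0.61) = 3.175 × 0.9943 = 3.157 m.
Width = 2Δx = 6.31 m.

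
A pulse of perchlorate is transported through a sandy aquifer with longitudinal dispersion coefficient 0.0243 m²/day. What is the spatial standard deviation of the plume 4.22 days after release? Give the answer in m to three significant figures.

0.453 m

Dispersive spreading gives a Gaussian with σ² = 2Dt; advection only shifts the center.
σ = √(2 × 0.0243 × 4.22) = 0.453 m.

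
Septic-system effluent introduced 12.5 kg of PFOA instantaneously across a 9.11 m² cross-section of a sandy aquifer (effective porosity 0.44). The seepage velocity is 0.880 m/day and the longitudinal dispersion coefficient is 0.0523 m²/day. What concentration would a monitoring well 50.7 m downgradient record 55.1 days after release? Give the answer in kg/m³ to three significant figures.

0.339 kg/m³

For an instantaneous plane source, C(x,t) = M/(n_e·A·√(4πDt)) · exp(−(x−vt)²/(4Dt)), with n_e·A the pore (flow) area.
Plume center vt = 0.880 × 55.1 = 48.488 m, so the well at 50.7 m is 2.212 m downgradient of the peak.
√(4πDt) = 6.018 m, giving peak height M/(n_e·A·√(4πDt)) = 12.5/(0.44 × 9.11 × 6.018) = 0.5182 kg/m³.
(x−vt)²/(4Dt) = (2.212)²/(4 × 0.0523 × 55.1) = 0.4245; exp(−0.4245) = 0.6541.
C = 0.5182 × 0.6541 = 0.339 kg/m³.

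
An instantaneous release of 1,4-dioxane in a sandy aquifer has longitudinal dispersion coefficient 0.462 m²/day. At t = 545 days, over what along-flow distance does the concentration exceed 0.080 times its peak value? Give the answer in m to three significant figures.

101 m

The plume is Gaussian with σ = √(2Dt) = √(2 × 0.462 × 545) = 22.44 m.
C/C_peak = exp(−Δx²/(2σ²)) = 0.080 ⇒ Δx = σ·√(−2 ln 0.080) = 22.44 × 2.248 = 50.45 m.
Width = 2Δx = 101 m.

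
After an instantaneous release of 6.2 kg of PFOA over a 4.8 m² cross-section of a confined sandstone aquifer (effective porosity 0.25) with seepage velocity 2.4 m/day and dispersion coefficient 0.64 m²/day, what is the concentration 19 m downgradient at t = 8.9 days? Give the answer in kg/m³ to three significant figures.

For an instantaneous plane source, C(x,t) = M/(n_e·A·√(4πDt)) · exp(−(x−vt)²/(4Dt)), with n_e·A the pore (flow) area.
Plume center vt = 2.4 × 8.9 = 21.36 m, so the well at 19 m is 2.36 m upgradient of the peak.
√(4πDt) = 8.460 m, giving peak height M/(n_e·A·√(4πDt)) = 6.2/(0.25 × 4.8 × 8.460) = 0.6107 kg/m³.
(x−vt)²/(4Dt) = (-2.36)²/(4 × 0.64 × 8.9) = 0.2445; exp(−0.2445) = 0.7831.
C = 0.6107 × 0.7831 = 0.478 kg/m³.

0.478 kg/m³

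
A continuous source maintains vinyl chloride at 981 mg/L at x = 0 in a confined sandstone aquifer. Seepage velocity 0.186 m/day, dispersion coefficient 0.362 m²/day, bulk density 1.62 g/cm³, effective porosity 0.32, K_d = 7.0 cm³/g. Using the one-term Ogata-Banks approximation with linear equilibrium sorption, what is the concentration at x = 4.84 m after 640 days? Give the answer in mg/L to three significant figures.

Retardation factor R = 1 + ρ_b·K_d/n = 1 + 1.62 × 7.0/0.32 = 36.44.
Sorption retards both mechanisms: v_R = v/R = 0.005104 m/day, D_R = D/R = 0.009934 m²/day.
v_R·t = 0.005104 × 640 = 3.26656 m; 2√(D_R t) = 5.043 m; argument = (4.84 − 3.26656)/5.043 = 0.3120.
C = C₀ × ½·erfc(0.3120) = 981 × 0.3295 = 323 mg/L.

323 mg/L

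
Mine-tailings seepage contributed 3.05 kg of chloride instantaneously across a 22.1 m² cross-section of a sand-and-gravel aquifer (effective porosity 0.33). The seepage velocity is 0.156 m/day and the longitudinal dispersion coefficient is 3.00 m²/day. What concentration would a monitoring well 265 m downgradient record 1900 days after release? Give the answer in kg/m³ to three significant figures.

For an instantaneous plane source, C(x,t) = M/(n_e·A·√(4πDt)) · exp(−(x−vt)²/(4Dt)), with n_e·A the pore (flow) area.
Plume center vt = 0.156 × 1900 = 296.4 m, so the well at 265 m is 31.4 m upgradient of the peak.
√(4πDt) = 267.6 m, giving peak height M/(n_e·A·√(4πDt)) = 3.05/(0.33 × 22.1 × 267.6) = 0.001563 kg/m³.
(x−vt)²/(4Dt) = (-31.4)²/(4 × 3.00 × 1900) = 0.04324; exp(−0.04324) = 0.9577.
C = 0.001563 × 0.9577 = 0.00150 kg/m³.

0.00150 kg/m³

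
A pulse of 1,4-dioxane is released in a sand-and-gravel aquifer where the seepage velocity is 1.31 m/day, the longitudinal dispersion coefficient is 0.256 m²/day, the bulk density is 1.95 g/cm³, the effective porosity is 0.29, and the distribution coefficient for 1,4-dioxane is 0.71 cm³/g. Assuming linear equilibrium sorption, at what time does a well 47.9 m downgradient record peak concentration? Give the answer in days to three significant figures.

Retardation factor R = 1 + ρ_b·K_d/n = 1 + 1.95 × 0.71/0.29 = 5.774.
Sorption retards both mechanisms: v_R = v/R = 0.2269 m/day, D_R = D/R = 0.04434 m²/day.
Peak time from v_R²t² + 2D_R t − x² = 0: t = (√(D_R² + v_R²x²) − D_R)/v_R².
√(D_R² + v_R²x²) = √(0.04434² + 0.2269² × 47.9²) = 10.87; v_R² = 0.05148.
t = (10.87 − 0.04434)/0.05148 = 210 days.

210 days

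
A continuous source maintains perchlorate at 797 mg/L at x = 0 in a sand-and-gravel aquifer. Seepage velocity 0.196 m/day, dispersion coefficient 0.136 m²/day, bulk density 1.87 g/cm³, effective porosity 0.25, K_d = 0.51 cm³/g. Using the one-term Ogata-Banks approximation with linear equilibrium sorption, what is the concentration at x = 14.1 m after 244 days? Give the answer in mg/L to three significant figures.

Retardation factor R = 1 + ρ_b·K_d/n = 1 + 1.87 × 0.51/0.25 = 4.815.
Sorption retards both mechanisms: v_R = v/R = 0.04071 m/day, D_R = D/R = 0.02825 m²/day.
v_R·t = 0.04071 × 244 = 9.93324 m; 2√(D_R t) = 5.251 m; argument = (14.1 − 9.93324)/5.251 = 0.7935.
C = C₀ × ½·erfc(0.7935) = 797 × 0.1309 = 104 mg/L.

104 mg/L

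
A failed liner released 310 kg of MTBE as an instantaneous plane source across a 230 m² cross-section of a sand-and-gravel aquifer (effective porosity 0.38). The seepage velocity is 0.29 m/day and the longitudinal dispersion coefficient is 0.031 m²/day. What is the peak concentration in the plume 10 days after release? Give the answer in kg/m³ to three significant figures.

1.80 kg/m³

The peak of an instantaneous 1D plume sits at x = vt; there the Gaussian factor is 1 and C_max = M/(n_e·A·√(4πDt)), where n_e·A is the pore area the mass is dissolved in.
√(4πDt) = √(4π × 0.031 × 10) = 1.974 m, so C_max = 310/(0.38 × 230 × 1.974) = 1.80 kg/m³.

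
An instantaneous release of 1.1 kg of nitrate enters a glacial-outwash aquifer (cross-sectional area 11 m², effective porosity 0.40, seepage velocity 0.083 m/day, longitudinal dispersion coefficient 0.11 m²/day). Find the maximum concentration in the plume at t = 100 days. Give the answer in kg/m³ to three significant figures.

0.0213 kg/m³

The peak of an instantaneous 1D plume sits at x = vt; there the Gaussian factor is 1 and C_max = M/(n_e·A·√(4πDt)), where n_e·A is the pore area the mass is dissolved in.
√(4πDt) = √(4π × 0.11 × 100) = 11.76 m, so C_max = 1.1/(0.40 × 11 × 11.76) = 0.0213 kg/m³.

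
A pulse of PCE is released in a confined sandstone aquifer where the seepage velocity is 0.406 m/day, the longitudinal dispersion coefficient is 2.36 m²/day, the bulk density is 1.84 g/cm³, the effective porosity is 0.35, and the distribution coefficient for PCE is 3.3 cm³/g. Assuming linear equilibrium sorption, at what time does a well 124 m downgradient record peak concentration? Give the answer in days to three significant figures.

5350 days

Retardation factor R = 1 + ρ_b·K_d/n = 1 + 1.84 × 3.3/0.35 = 18.35.
Sorption retards both mechanisms: v_R = v/R = 0.02213 m/day, D_R = D/R = 0.1286 m²/day.
Peak time from v_R²t² + 2D_R t − x² = 0: t = (√(D_R² + v_R²x²) − D_R)/v_R².
√(D_R² + v_R²x²) = √(0.1286² + 0.02213² × 124²) = 2.747; v_R² = 0.0004897.
t = (2.747 − 0.1286)/0.0004897 = 5350 days.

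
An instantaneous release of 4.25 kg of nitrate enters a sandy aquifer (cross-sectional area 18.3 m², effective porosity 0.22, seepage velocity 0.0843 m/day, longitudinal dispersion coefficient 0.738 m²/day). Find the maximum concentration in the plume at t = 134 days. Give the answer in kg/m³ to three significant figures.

0.0299 kg/m³

The peak of an instantaneous 1D plume sits at x = vt; there the Gaussian factor is 1 and C_max = M/(n_e·A·√(4πDt)), where n_e·A is the pore area the mass is dissolved in.
√(4πDt) = √(4π × 0.738 × 134) = 35.25 m, so C_max = 4.25/(0.22 × 18.3 × 35.25) = 0.0299 kg/m³.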